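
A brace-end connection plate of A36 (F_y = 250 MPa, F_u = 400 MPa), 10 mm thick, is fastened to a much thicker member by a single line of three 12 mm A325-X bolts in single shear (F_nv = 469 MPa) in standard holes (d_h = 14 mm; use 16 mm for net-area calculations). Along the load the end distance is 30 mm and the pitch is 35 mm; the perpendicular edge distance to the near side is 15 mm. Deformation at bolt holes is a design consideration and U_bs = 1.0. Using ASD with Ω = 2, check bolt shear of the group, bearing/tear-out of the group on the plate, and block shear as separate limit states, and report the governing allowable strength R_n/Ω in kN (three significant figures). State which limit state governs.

79.6 kN (bolt shear governs)

Bolt shear: A_b = π·12²/4 = 113.1 mm²; R_n = 469 × 113.1 × 3 × 1 / 1000 = 159.1 kN → 159.1 / 2 = 79.6 kN.
Bearing: edge l_c = 23, r_n = 110.4 kN; interior l_c = 21, r_n = 100.8 kN; R_n = 110.4 + 2·100.8 = 312 kN → 156 kN.
Block shear: A_gv = 1000, A_nv = 600, A_nt = 70 mm²; R_n = min(0.6F_uA_nv, 0.6F_yA_gv) + U_bs·F_u·A_nt = 172 kN → 86 kN.
Bolt shear governs: 79.6 kN.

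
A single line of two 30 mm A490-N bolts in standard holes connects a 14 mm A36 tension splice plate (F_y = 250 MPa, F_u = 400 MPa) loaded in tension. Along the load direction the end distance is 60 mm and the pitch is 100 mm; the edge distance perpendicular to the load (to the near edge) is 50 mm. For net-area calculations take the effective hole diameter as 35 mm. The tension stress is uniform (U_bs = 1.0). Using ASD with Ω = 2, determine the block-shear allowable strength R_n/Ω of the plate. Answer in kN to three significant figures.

Shear plane L_v = 60 + 1·100 = 160 mm; A_gv = 160 × 14 = 2240 mm².
A_nv = (160 − 1.5·35) × 14 = 1505 mm².
A_nt = (50 − 0.5·35) × 14 = 455 mm².
0.6 F_u A_nv = 361.2 kN; 0.6 F_y A_gv = 336 kN → shear yielding governs the shear term.
R_n = 336 + 1.0 × 400 × 455 / 1000 = 518 kN.
Allowable strength R_n/Ω = 518 / 2 = 259 kN.

259 kN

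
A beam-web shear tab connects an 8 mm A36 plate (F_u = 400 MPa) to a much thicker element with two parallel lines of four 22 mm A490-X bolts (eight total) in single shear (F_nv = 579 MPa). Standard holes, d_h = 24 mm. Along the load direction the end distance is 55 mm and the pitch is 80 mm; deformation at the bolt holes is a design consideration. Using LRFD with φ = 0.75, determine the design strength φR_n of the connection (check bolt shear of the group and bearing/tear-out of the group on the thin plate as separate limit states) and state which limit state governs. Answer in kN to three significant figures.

1010 kN (bearing governs)

Bolt shear: A_b = π·22²/4 = 380.1 mm²; R_n = 579 × 380.1 × 8 × 1 / 1000 = 1761 kN → 0.75 × 1761 = 1320 kN.
Bearing (1.2 l_c t F_u ≤ 2.4 d t F_u): upper limit = 2.4·22·8·400 / 1000 = 169 kN.
  Edge l_c = 55 − 24/2 = 43 → r_n = 165.1 kN; interior l_c = 80 − 24 = 56 → r_n = 169 kN.
  R_n,bearing = 2·165.1 + 6·169 = 1344 kN → 0.75 × 1344 = 1010 kN.
Bearing governs: 1010 kN.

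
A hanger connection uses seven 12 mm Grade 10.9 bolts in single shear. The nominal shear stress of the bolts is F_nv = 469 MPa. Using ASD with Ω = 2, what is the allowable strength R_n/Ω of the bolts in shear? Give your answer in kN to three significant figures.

A_b = π × 12² / 4 = 113.1 mm².
R_n = F_nv · A_b · n · n_s = 469 × 113.1 × 7 × 1 / 1000 = 371.3 kN.
Allowable strength R_n/Ω = 371.3 / 2 = 186 kN.

186 kN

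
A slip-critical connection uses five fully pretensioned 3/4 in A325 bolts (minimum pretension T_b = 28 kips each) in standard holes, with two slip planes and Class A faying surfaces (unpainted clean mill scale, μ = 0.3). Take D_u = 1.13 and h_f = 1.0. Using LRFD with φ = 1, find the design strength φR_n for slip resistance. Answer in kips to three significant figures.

R_n = μ · D_u · h_f · T_b · n_s · n_b = 0.3 × 1.13 × 1.0 × 28 × 2 × 5 = 94.92 kips.
Design strength φR_n = 1 × 94.92 = 94.9 kips.

94.9 kips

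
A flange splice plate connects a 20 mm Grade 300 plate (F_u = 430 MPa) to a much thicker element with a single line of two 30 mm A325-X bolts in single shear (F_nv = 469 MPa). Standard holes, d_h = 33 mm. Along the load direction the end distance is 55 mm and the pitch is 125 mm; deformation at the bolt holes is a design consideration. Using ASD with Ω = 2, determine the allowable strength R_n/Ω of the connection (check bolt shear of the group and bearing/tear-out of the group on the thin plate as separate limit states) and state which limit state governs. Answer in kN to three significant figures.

332 kN (bolt shear governs)

Bolt shear: A_b = π·30²/4 = 706.9 mm²; R_n = 469 × 706.9 × 2 × 1 / 1000 = 663 kN → 663 / 2 = 332 kN.
Bearing (1.2 l_c t F_u ≤ 2.4 d t F_u): upper limit = 2.4·30·20·430 / 1000 = 619.2 kN.
  Edge l_c = 55 − 33/2 = 38.5 → r_n = 397.3 kN; interior l_c = 125 − 33 = 92 → r_n = 619.2 kN.
  R_n,bearing = 1·397.3 + 1·619.2 = 1017 kN → 1017 / 2 = 508 kN.
Bolt shear governs: 332 kN.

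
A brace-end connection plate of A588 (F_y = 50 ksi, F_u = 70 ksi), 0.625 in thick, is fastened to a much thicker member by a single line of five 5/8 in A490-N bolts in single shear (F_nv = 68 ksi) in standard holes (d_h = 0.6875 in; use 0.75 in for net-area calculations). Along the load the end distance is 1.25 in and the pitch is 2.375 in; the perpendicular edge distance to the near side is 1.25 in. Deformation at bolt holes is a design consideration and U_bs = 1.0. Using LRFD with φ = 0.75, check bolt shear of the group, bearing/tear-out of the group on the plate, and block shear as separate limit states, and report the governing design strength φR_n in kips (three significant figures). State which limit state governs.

Bolt shear: A_b = π·0.625²/4 = 0.3068 in²; R_n = 68 × 0.3068 × 5 × 1 = 104.3 kips → 0.75 × 104.3 = 78.2 kips.
Bearing: edge l_c = 0.9062, r_n = 47.58 kips; interior l_c = 1.688, r_n = 65.62 kips; R_n = 47.58 + 4·65.62 = 310.1 kips → 233 kips.
Block shear: A_gv = 6.719, A_nv = 4.609, A_nt = 0.5469 in²; R_n = min(0.6F_uA_nv, 0.6F_yA_gv) + U_bs·F_u·A_nt = 231.9 kips → 174 kips.
Bolt shear governs: 78.2 kips.

78.2 kips (bolt shear governs)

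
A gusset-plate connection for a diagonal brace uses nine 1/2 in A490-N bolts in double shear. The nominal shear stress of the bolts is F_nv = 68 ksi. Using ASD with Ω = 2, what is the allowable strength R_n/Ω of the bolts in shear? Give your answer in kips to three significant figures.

120 kips

A_b = π × 0.5² / 4 = 0.1963 in².
R_n = F_nv · A_b · n · n_s = 68 × 0.1963 × 9 × 2 = 240.3 kips.
Allowable strength R_n/Ω = 240.3 / 2 = 120 kips.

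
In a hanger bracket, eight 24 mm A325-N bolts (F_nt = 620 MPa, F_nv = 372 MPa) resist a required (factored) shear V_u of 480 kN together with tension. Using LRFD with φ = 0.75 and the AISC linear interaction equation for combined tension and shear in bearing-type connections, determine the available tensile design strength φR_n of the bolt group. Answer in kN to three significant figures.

A_b = π·24²/4 = 452.4 mm²; f_rv = 480 × 1000 / (8 × 452.4) = 132.6 MPa.
F'_nt = 1.3 F_nt − (F_nt / φF_nv) f_rv = 1.3·620 − (620/(0.75·372))·132.6 = 511.3 MPa, capped at F_nt → F'_nt = 511.3 MPa.
R_n = F'_nt · A_b · n = 511.3 × 452.4 × 8 / 1000 = 1850 kN.
Design strength φR_n = 0.75 × 1850 = 1390 kN.

1390 kN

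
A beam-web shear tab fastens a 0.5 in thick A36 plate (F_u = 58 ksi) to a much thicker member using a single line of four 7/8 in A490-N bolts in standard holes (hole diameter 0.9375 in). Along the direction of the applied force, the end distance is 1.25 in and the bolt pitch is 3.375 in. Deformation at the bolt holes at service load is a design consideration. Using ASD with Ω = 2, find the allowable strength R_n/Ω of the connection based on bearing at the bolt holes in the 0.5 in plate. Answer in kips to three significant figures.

105 kips

Per bolt r_n = 1.2 l_c t F_u ≤ 2.4 d t F_u; upper limit = 2.4 × 0.875 × 0.5 × 58 = 60.9 kips.
Edge bolt: l_c = 1.25 − 0.9375/2 = 0.7812 in → 1.2 × 0.7812 × 0.5 × 58 = 27.19 → r_n = 27.19 kips.
Interior bolts: l_c = 3.375 − 0.9375 = 2.438 in → 1.2 × 2.438 × 0.5 × 58 = 84.82 → r_n = 60.9 kips.
R_n = 1 × 27.19 + 3 × 60.9 = 209.9 kips.
Allowable strength R_n/Ω = 209.9 / 2 = 105 kips.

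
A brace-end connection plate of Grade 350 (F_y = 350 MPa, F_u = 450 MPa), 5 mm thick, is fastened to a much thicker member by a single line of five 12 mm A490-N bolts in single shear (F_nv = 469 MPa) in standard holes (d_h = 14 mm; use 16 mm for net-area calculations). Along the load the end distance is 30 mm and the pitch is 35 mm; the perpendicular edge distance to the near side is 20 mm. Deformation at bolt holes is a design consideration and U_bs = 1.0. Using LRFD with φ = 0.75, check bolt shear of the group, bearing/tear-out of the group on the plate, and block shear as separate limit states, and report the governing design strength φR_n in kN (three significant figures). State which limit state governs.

Bolt shear: A_b = π·12²/4 = 113.1 mm²; R_n = 469 × 113.1 × 5 × 1 / 1000 = 265.2 kN → 0.75 × 265.2 = 199 kN.
Bearing: edge l_c = 23, r_n = 62.1 kN; interior l_c = 21, r_n = 56.7 kN; R_n = 62.1 + 4·56.7 = 288.9 kN → 217 kN.
Block shear: A_gv = 850, A_nv = 490, A_nt = 60 mm²; R_n = min(0.6F_uA_nv, 0.6F_yA_gv) + U_bs·F_u·A_nt = 159.3 kN → 119 kN.
Block shear governs: 119 kN.

119 kN (block shear governs)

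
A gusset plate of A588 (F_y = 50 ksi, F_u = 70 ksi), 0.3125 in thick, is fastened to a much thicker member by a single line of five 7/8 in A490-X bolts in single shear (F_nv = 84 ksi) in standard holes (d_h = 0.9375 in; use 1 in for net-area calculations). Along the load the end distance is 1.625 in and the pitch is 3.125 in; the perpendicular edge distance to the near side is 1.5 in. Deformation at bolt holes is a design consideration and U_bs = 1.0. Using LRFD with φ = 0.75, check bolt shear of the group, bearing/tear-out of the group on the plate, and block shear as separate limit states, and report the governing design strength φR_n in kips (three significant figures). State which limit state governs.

Bolt shear: A_b = π·0.875²/4 = 0.6013 in²; R_n = 84 × 0.6013 × 5 × 1 = 252.6 kips → 0.75 × 252.6 = 189 kips.
Bearing: edge l_c = 1.156, r_n = 30.35 kips; interior l_c = 2.188, r_n = 45.94 kips; R_n = 30.35 + 4·45.94 = 214.1 kips → 161 kips.
Block shear: A_gv = 4.414, A_nv = 3.008, A_nt = 0.3125 in²; R_n = min(0.6F_uA_nv, 0.6F_yA_gv) + U_bs·F_u·A_nt = 148.2 kips → 111 kips.
Block shear governs: 111 kips.

111 kips (block shear governs)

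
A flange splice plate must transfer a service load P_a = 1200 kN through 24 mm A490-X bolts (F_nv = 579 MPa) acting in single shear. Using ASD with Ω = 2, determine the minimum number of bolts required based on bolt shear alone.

10 bolts

A_b = π·24²/4 = 452.4 mm².
Per-bolt allowable strength R_n/Ω = 579 × 452.4 × 1 / 1000 / 2 = 131 kN.
n ≥ 1200 / 131 = 9.163 → use 10 bolts.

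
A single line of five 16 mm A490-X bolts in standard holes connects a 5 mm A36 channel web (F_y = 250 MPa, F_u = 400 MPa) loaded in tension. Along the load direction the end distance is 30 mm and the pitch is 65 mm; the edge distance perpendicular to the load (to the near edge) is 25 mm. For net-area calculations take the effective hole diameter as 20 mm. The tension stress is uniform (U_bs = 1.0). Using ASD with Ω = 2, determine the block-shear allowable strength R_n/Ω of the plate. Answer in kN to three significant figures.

124 kN

Shear plane L_v = 30 + 4·65 = 290 mm; A_gv = 290 × 5 = 1450 mm².
A_nv = (290 − 4.5·20) × 5 = 1000 mm².
A_nt = (25 − 0.5·20) × 5 = 75 mm².
0.6 F_u A_nv = 240 kN; 0.6 F_y A_gv = 217.5 kN → shear yielding governs the shear term.
R_n = 217.5 + 1.0 × 400 × 75 / 1000 = 247.5 kN.
Allowable strength R_n/Ω = 247.5 / 2 = 124 kN.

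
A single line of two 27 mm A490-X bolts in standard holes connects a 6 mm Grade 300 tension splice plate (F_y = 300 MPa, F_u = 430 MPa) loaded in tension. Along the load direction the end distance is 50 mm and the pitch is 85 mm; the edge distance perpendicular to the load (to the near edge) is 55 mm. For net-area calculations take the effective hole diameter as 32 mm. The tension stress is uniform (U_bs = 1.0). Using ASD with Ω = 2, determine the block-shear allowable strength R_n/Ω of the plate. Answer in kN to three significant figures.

118 kN

Shear plane L_v = 50 + 1·85 = 135 mm; A_gv = 135 × 6 = 810 mm².
A_nv = (135 − 1.5·32) × 6 = 522 mm².
A_nt = (55 − 0.5·32) × 6 = 234 mm².
0.6 F_u A_nv = 134.7 kN; 0.6 F_y A_gv = 145.8 kN → shear rupture governs the shear term.
R_n = 134.7 + 1.0 × 430 × 234 / 1000 = 235.3 kN.
Allowable strength R_n/Ω = 235.3 / 2 = 118 kN.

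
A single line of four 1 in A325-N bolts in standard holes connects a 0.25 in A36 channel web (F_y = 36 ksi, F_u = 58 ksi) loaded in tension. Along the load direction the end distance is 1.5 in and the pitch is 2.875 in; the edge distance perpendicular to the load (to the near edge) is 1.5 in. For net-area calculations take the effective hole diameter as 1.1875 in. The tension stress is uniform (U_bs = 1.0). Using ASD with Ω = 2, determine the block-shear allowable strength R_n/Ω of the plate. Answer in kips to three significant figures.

Shear plane L_v = 1.5 + 3·2.875 = 10.12 in; A_gv = 10.12 × 0.25 = 2.531 in².
A_nv = (10.12 − 3.5·1.1875) × 0.25 = 1.492 in².
A_nt = (1.5 − 0.5·1.1875) × 0.25 = 0.2266 in².
0.6 F_u A_nv = 51.93 kips; 0.6 F_y A_gv = 54.67 kips → shear rupture governs the shear term.
R_n = 51.93 + 1.0 × 58 × 0.2266 = 65.07 kips.
Allowable strength R_n/Ω = 65.07 / 2 = 32.5 kips.

32.5 kips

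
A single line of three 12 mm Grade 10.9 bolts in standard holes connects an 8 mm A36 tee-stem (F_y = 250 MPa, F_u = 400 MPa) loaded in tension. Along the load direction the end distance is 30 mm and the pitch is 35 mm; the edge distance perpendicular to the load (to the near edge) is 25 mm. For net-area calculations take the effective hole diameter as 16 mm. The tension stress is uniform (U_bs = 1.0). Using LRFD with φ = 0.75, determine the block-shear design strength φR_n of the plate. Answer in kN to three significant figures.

Shear plane L_v = 30 + 2·35 = 100 mm; A_gv = 100 × 8 = 800 mm².
A_nv = (100 − 2.5·16) × 8 = 480 mm².
A_nt = (25 − 0.5·16) × 8 = 136 mm².
0.6 F_u A_nv = 115.2 kN; 0.6 F_y A_gv = 120 kN → shear rupture governs the shear term.
R_n = 115.2 + 1.0 × 400 × 136 / 1000 = 169.6 kN.
Design strength φR_n = 0.75 × 169.6 = 127 kN.

127 kN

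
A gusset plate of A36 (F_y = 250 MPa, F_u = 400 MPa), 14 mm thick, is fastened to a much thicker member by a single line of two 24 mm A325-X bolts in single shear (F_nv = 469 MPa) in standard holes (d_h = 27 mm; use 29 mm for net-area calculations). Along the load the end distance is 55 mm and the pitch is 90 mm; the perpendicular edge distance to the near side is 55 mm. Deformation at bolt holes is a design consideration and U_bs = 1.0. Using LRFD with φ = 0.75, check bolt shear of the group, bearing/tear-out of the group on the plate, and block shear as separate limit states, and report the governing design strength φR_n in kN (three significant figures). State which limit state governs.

Bolt shear: A_b = π·24²/4 = 452.4 mm²; R_n = 469 × 452.4 × 2 × 1 / 1000 = 424.3 kN → 0.75 × 424.3 = 318 kN.
Bearing: edge l_c = 41.5, r_n = 278.9 kN; interior l_c = 63, r_n = 322.6 kN; R_n = 278.9 + 1·322.6 = 601.4 kN → 451 kN.
Block shear: A_gv = 2030, A_nv = 1421, A_nt = 567 mm²; R_n = min(0.6F_uA_nv, 0.6F_yA_gv) + U_bs·F_u·A_nt = 531.3 kN → 398 kN.
Bolt shear governs: 318 kN.

318 kN (bolt shear governs)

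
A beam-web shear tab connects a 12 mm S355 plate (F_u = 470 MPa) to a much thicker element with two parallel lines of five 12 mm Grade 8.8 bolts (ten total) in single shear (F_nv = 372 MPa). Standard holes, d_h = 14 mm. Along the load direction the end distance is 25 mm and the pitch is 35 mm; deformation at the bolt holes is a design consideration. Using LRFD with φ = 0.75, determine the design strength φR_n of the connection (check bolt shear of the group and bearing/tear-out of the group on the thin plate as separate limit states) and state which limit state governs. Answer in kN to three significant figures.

316 kN (bolt shear governs)

Bolt shear: A_b = π·12²/4 = 113.1 mm²; R_n = 372 × 113.1 × 10 × 1 / 1000 = 420.7 kN → 0.75 × 420.7 = 316 kN.
Bearing (1.2 l_c t F_u ≤ 2.4 d t F_u): upper limit = 2.4·12·12·470 / 1000 = 162.4 kN.
  Edge l_c = 25 − 14/2 = 18 → r_n = 121.8 kN; interior l_c = 35 − 14 = 21 → r_n = 142.1 kN.
  R_n,bearing = 2·121.8 + 8·142.1 = 1381 kN → 0.75 × 1381 = 1040 kN.
Bolt shear governs: 316 kN.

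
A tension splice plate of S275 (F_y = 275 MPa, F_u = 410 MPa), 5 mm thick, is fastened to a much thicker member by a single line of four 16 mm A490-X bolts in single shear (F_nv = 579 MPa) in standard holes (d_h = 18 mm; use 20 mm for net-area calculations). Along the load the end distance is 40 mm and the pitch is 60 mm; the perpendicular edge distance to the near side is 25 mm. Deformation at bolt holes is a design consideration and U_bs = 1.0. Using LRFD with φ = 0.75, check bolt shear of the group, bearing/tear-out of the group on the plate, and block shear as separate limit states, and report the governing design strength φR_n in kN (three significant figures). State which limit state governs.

159 kN (block shear governs)

Bolt shear: A_b = π·16²/4 = 201.1 mm²; R_n = 579 × 201.1 × 4 × 1 / 1000 = 465.7 kN → 0.75 × 465.7 = 349 kN.
Bearing: edge l_c = 31, r_n = 76.26 kN; interior l_c = 42, r_n = 78.72 kN; R_n = 76.26 + 3·78.72 = 312.4 kN → 234 kN.
Block shear: A_gv = 1100, A_nv = 750, A_nt = 75 mm²; R_n = min(0.6F_uA_nv, 0.6F_yA_gv) + U_bs·F_u·A_nt = 212.2 kN → 159 kN.
Block shear governs: 159 kN.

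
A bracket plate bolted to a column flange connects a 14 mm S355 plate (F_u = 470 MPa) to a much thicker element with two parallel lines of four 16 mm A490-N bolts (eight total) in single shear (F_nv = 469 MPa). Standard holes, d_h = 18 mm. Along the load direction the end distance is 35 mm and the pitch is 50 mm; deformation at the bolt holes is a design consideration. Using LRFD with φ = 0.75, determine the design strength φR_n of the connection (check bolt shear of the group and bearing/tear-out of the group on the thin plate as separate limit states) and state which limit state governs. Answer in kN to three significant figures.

Bolt shear: A_b = π·16²/4 = 201.1 mm²; R_n = 469 × 201.1 × 8 × 1 / 1000 = 754.4 kN → 0.75 × 754.4 = 566 kN.
Bearing (1.2 l_c t F_u ≤ 2.4 d t F_u): upper limit = 2.4·16·14·470 / 1000 = 252.7 kN.
  Edge l_c = 35 − 18/2 = 26 → r_n = 205.3 kN; interior l_c = 50 − 18 = 32 → r_n = 252.7 kN.
  R_n,bearing = 2·205.3 + 6·252.7 = 1927 kN → 0.75 × 1927 = 1440 kN.
Bolt shear governs: 566 kN.

566 kN (bolt shear governs)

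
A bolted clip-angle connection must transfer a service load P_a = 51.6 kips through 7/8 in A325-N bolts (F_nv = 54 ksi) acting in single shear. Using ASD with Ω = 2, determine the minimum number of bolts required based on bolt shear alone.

4 bolts

A_b = π·0.875²/4 = 0.6013 in².
Per-bolt allowable strength R_n/Ω = 54 × 0.6013 × 1 / 2 = 16.24 kips.
n ≥ 51.6 / 16.24 = 3.178 → use 4 bolts.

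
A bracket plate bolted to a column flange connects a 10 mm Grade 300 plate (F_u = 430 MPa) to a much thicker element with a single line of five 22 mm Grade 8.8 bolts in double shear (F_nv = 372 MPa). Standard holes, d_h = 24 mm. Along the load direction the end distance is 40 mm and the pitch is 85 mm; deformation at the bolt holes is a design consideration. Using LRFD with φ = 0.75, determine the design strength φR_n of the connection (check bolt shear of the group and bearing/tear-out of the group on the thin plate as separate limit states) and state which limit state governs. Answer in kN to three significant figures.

Bolt shear: A_b = π·22²/4 = 380.1 mm²; R_n = 372 × 380.1 × 5 × 2 / 1000 = 1414 kN → 0.75 × 1414 = 1060 kN.
Bearing (1.2 l_c t F_u ≤ 2.4 d t F_u): upper limit = 2.4·22·10·430 / 1000 = 227 kN.
  Edge l_c = 40 − 24/2 = 28 → r_n = 144.5 kN; interior l_c = 85 − 24 = 61 → r_n = 227 kN.
  R_n,bearing = 1·144.5 + 4·227 = 1053 kN → 0.75 × 1053 = 789 kN.
Bearing governs: 789 kN.

789 kN (bearing governs)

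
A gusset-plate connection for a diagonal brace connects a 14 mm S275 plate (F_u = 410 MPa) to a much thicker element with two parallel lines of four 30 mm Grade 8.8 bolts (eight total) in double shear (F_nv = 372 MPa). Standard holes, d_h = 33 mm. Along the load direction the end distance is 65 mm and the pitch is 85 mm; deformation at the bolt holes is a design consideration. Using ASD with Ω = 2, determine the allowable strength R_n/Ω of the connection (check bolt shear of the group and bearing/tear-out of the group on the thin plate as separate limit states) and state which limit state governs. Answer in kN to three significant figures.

1410 kN (bearing governs)

Bolt shear: A_b = π·30²/4 = 706.9 mm²; R_n = 372 × 706.9 × 8 × 2 / 1000 = 4207 kN → 4207 / 2 = 2100 kN.
Bearing (1.2 l_c t F_u ≤ 2.4 d t F_u): upper limit = 2.4·30·14·410 / 1000 = 413.3 kN.
  Edge l_c = 65 − 33/2 = 48.5 → r_n = 334.1 kN; interior l_c = 85 − 33 = 52 → r_n = 358.2 kN.
  R_n,bearing = 2·334.1 + 6·358.2 = 2817 kN → 2817 / 2 = 1410 kN.
Bearing governs: 1410 kN.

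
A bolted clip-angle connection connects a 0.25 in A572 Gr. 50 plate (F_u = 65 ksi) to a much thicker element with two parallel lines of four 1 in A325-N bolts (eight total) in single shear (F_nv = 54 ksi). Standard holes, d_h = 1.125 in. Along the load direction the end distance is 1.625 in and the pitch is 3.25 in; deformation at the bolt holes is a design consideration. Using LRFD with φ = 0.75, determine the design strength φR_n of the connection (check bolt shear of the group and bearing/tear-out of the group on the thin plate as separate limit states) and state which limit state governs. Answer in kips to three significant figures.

Bolt shear: A_b = π·1²/4 = 0.7854 in²; R_n = 54 × 0.7854 × 8 × 1 = 339.3 kips → 0.75 × 339.3 = 254 kips.
Bearing (1.2 l_c t F_u ≤ 2.4 d t F_u): upper limit = 2.4·1·0.25·65 = 39 kips.
  Edge l_c = 1.625 − 1.125/2 = 1.062 → r_n = 20.72 kips; interior l_c = 3.25 − 1.125 = 2.125 → r_n = 39 kips.
  R_n,bearing = 2·20.72 + 6·39 = 275.4 kips → 0.75 × 275.4 = 207 kips.
Bearing governs: 207 kips.

207 kips (bearing governs)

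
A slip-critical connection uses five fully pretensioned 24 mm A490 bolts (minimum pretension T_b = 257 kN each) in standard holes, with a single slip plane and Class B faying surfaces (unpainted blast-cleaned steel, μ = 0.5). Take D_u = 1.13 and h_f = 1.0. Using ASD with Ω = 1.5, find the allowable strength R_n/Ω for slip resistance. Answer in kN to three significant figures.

484 kN

R_n = μ · D_u · h_f · T_b · n_s · n_b = 0.5 × 1.13 × 1.0 × 257 × 1 × 5 = 726 kN.
Allowable strength R_n/Ω = 726 / 1.5 = 484 kN.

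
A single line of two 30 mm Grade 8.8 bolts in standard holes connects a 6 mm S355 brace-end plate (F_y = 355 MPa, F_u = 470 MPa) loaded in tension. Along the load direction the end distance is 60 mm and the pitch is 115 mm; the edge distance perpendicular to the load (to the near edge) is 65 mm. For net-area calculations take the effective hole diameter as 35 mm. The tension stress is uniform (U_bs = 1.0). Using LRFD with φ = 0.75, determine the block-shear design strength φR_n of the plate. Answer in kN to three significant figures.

Shear plane L_v = 60 + 1·115 = 175 mm; A_gv = 175 × 6 = 1050 mm².
A_nv = (175 − 1.5·35) × 6 = 735 mm².
A_nt = (65 − 0.5·35) × 6 = 285 mm².
0.6 F_u A_nv = 207.3 kN; 0.6 F_y A_gv = 223.7 kN → shear rupture governs the shear term.
R_n = 207.3 + 1.0 × 470 × 285 / 1000 = 341.2 kN.
Design strength φR_n = 0.75 × 341.2 = 256 kN.

256 kN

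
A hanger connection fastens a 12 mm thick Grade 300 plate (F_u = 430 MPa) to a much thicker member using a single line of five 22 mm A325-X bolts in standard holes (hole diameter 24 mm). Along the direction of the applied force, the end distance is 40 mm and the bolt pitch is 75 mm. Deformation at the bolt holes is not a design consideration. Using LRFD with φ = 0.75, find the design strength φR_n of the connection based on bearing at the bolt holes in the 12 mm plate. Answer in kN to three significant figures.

Per bolt r_n = 1.5 l_c t F_u ≤ 3.0 d t F_u; upper limit = 3.0 × 22 × 12 × 430 / 1000 = 340.6 kN.
Edge bolt: l_c = 40 − 24/2 = 28 mm → 1.5 × 28 × 12 × 430 / 1000 = 216.7 → r_n = 216.7 kN.
Interior bolts: l_c = 75 − 24 = 51 mm → 1.5 × 51 × 12 × 430 / 1000 = 394.7 → r_n = 340.6 kN.
R_n = 1 × 216.7 + 4 × 340.6 = 1579 kN.
Design strength φR_n = 0.75 × 1579 = 1180 kN.

1180 kN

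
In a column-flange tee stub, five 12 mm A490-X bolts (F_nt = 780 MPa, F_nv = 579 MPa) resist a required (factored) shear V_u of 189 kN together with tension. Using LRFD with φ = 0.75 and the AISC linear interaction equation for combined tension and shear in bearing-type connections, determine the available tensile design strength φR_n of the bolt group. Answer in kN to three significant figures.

A_b = π·12²/4 = 113.1 mm²; f_rv = 189 × 1000 / (5 × 113.1) = 334.2 MPa.
F'_nt = 1.3 F_nt − (F_nt / φF_nv) f_rv = 1.3·780 − (780/(0.75·579))·334.2 = 413.7 MPa, capped at F_nt → F'_nt = 413.7 MPa.
R_n = F'_nt · A_b · n = 413.7 × 113.1 × 5 / 1000 = 233.9 kN.
Design strength φR_n = 0.75 × 233.9 = 175 kN.

175 kN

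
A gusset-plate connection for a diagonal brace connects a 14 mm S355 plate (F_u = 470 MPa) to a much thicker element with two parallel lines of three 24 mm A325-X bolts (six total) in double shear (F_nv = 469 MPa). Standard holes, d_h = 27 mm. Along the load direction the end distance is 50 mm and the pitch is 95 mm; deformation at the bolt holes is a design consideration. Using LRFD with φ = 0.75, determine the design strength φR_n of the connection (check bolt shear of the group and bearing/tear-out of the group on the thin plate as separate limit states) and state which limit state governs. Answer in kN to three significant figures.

1570 kN (bearing governs)

Bolt shear: A_b = π·24²/4 = 452.4 mm²; R_n = 469 × 452.4 × 6 × 2 / 1000 = 2546 kN → 0.75 × 2546 = 1910 kN.
Bearing (1.2 l_c t F_u ≤ 2.4 d t F_u): upper limit = 2.4·24·14·470 / 1000 = 379 kN.
  Edge l_c = 50 − 27/2 = 36.5 → r_n = 288.2 kN; interior l_c = 95 − 27 = 68 → r_n = 379 kN.
  R_n,bearing = 2·288.2 + 4·379 = 2092 kN → 0.75 × 2092 = 1570 kN.
Bearing governs: 1570 kN.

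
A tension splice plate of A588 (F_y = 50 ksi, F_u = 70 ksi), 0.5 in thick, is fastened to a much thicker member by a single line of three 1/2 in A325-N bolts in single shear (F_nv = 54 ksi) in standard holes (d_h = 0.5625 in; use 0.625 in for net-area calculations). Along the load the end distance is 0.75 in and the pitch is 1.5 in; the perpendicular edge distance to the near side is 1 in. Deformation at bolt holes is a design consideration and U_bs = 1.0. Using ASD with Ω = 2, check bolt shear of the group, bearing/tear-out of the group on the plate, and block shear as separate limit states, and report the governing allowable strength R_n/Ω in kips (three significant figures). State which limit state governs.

15.9 kips (bolt shear governs)

Bolt shear: A_b = π·0.5²/4 = 0.1963 in²; R_n = 54 × 0.1963 × 3 × 1 = 31.81 kips → 31.81 / 2 = 15.9 kips.
Bearing: edge l_c = 0.4688, r_n = 19.69 kips; interior l_c = 0.9375, r_n = 39.38 kips; R_n = 19.69 + 2·39.38 = 98.44 kips → 49.2 kips.
Block shear: A_gv = 1.875, A_nv = 1.094, A_nt = 0.3438 in²; R_n = min(0.6F_uA_nv, 0.6F_yA_gv) + U_bs·F_u·A_nt = 70 kips → 35 kips.
Bolt shear governs: 15.9 kips.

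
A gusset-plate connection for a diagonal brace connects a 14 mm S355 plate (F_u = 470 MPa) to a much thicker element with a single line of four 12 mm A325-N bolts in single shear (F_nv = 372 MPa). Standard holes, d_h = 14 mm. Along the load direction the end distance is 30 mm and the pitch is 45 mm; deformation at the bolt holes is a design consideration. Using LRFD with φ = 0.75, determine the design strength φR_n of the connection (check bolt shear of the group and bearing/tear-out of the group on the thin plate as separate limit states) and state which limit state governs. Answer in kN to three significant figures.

126 kN (bolt shear governs)

Bolt shear: A_b = π·12²/4 = 113.1 mm²; R_n = 372 × 113.1 × 4 × 1 / 1000 = 168.3 kN → 0.75 × 168.3 = 126 kN.
Bearing (1.2 l_c t F_u ≤ 2.4 d t F_u): upper limit = 2.4·12·14·470 / 1000 = 189.5 kN.
  Edge l_c = 30 − 14/2 = 23 → r_n = 181.6 kN; interior l_c = 45 − 14 = 31 → r_n = 189.5 kN.
  R_n,bearing = 1·181.6 + 3·189.5 = 750.1 kN → 0.75 × 750.1 = 563 kN.
Bolt shear governs: 126 kN.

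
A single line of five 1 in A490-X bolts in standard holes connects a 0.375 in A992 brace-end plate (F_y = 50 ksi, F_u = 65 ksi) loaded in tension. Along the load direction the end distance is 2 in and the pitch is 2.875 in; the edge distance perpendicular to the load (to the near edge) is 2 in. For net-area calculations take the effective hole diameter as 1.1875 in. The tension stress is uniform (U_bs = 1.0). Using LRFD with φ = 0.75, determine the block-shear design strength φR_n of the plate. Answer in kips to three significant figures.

Shear plane L_v = 2 + 4·2.875 = 13.5 in; A_gv = 13.5 × 0.375 = 5.062 in².
A_nv = (13.5 − 4.5·1.1875) × 0.375 = 3.059 in².
A_nt = (2 − 0.5·1.1875) × 0.375 = 0.5273 in².
0.6 F_u A_nv = 119.3 kips; 0.6 F_y A_gv = 151.9 kips → shear rupture governs the shear term.
R_n = 119.3 + 1.0 × 65 × 0.5273 = 153.6 kips.
Design strength φR_n = 0.75 × 153.6 = 115 kips.

115 kips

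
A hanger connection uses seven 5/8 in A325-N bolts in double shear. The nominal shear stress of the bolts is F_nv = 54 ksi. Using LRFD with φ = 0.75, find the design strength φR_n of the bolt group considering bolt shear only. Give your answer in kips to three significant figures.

174 kips

A_b = π × 0.625² / 4 = 0.3068 in².
R_n = F_nv · A_b · n · n_s = 54 × 0.3068 × 7 × 2 = 231.9 kips.
Design strength φR_n = 0.75 × 231.9 = 174 kips.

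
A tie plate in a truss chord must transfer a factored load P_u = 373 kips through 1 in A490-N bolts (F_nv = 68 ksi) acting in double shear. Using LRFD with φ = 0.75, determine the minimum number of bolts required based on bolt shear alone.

A_b = π·1²/4 = 0.7854 in².
Per-bolt design strength φR_n = 0.75 × 68 × 0.7854 × 2 = 80.11 kips.
n ≥ 373 / 80.11 = 4.656 → use 5 bolts.

5 bolts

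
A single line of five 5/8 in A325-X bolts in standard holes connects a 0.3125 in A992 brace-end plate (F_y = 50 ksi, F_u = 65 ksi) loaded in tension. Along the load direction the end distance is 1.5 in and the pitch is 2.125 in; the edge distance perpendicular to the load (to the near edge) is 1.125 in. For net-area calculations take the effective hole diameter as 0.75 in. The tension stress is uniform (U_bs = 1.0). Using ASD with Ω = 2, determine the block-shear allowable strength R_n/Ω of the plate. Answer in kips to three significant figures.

Shear plane L_v = 1.5 + 4·2.125 = 10 in; A_gv = 10 × 0.3125 = 3.125 in².
A_nv = (10 − 4.5·0.75) × 0.3125 = 2.07 in².
A_nt = (1.125 − 0.5·0.75) × 0.3125 = 0.2344 in².
0.6 F_u A_nv = 80.74 kips; 0.6 F_y A_gv = 93.75 kips → shear rupture governs the shear term.
R_n = 80.74 + 1.0 × 65 × 0.2344 = 95.98 kips.
Allowable strength R_n/Ω = 95.98 / 2 = 48 kips.

48 kips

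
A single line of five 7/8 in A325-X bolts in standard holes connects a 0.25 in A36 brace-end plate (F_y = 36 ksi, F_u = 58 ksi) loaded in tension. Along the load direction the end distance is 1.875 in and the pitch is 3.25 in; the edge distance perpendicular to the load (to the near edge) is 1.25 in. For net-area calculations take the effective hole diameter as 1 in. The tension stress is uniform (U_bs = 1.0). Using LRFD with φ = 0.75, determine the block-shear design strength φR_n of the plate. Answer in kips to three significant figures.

Shear plane L_v = 1.875 + 4·3.25 = 14.88 in; A_gv = 14.88 × 0.25 = 3.719 in².
A_nv = (14.88 − 4.5·1) × 0.25 = 2.594 in².
A_nt = (1.25 − 0.5·1) × 0.25 = 0.1875 in².
0.6 F_u A_nv = 90.26 kips; 0.6 F_y A_gv = 80.32 kips → shear yielding governs the shear term.
R_n = 80.32 + 1.0 × 58 × 0.1875 = 91.2 kips.
Design strength φR_n = 0.75 × 91.2 = 68.4 kips.

68.4 kips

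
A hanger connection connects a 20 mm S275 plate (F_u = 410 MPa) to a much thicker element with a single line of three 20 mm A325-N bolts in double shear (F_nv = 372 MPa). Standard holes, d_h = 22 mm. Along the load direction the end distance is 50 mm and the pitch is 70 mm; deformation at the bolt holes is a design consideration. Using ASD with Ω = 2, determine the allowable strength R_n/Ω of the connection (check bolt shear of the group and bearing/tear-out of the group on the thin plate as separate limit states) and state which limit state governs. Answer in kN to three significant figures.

Bolt shear: A_b = π·20²/4 = 314.2 mm²; R_n = 372 × 314.2 × 3 × 2 / 1000 = 701.2 kN → 701.2 / 2 = 351 kN.
Bearing (1.2 l_c t F_u ≤ 2.4 d t F_u): upper limit = 2.4·20·20·410 / 1000 = 393.6 kN.
  Edge l_c = 50 − 22/2 = 39 → r_n = 383.8 kN; interior l_c = 70 − 22 = 48 → r_n = 393.6 kN.
  R_n,bearing = 1·383.8 + 2·393.6 = 1171 kN → 1171 / 2 = 585 kN.
Bolt shear governs: 351 kN.

351 kN (bolt shear governs)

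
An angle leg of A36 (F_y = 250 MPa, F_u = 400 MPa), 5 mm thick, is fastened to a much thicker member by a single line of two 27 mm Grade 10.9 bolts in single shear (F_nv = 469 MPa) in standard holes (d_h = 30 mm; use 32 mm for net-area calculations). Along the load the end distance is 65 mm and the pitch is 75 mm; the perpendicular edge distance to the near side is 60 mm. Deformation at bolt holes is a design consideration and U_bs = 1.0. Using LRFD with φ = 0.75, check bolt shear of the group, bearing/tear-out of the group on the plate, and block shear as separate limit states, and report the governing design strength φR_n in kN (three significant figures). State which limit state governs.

145 kN (block shear governs)

Bolt shear: A_b = π·27²/4 = 572.6 mm²; R_n = 469 × 572.6 × 2 × 1 / 1000 = 537.1 kN → 0.75 × 537.1 = 403 kN.
Bearing: edge l_c = 50, r_n = 120 kN; interior l_c = 45, r_n = 108 kN; R_n = 120 + 1·108 = 228 kN → 171 kN.
Block shear: A_gv = 700, A_nv = 460, A_nt = 220 mm²; R_n = min(0.6F_uA_nv, 0.6F_yA_gv) + U_bs·F_u·A_nt = 193 kN → 145 kN.
Block shear governs: 145 kN.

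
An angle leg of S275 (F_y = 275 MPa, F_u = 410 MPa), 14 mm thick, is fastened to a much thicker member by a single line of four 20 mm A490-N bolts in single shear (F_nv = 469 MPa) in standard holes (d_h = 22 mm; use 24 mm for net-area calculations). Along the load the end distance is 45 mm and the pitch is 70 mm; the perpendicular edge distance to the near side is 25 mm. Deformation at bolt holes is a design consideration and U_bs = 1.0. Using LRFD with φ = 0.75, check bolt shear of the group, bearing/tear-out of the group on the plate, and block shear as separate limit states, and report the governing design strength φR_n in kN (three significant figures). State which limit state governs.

Bolt shear: A_b = π·20²/4 = 314.2 mm²; R_n = 469 × 314.2 × 4 × 1 / 1000 = 589.4 kN → 0.75 × 589.4 = 442 kN.
Bearing: edge l_c = 34, r_n = 234.2 kN; interior l_c = 48, r_n = 275.5 kN; R_n = 234.2 + 3·275.5 = 1061 kN → 796 kN.
Block shear: A_gv = 3570, A_nv = 2394, A_nt = 182 mm²; R_n = min(0.6F_uA_nv, 0.6F_yA_gv) + U_bs·F_u·A_nt = 663.5 kN → 498 kN.
Bolt shear governs: 442 kN.

442 kN (bolt shear governs)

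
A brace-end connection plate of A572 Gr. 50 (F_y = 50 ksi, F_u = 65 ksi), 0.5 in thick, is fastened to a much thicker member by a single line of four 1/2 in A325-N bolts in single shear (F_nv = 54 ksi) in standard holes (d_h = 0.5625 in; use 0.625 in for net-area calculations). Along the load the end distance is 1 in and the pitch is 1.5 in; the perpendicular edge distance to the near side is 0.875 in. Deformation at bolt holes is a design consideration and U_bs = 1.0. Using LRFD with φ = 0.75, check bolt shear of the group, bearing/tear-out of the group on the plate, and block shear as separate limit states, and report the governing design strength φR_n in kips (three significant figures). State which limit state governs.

Bolt shear: A_b = π·0.5²/4 = 0.1963 in²; R_n = 54 × 0.1963 × 4 × 1 = 42.41 kips → 0.75 × 42.41 = 31.8 kips.
Bearing: edge l_c = 0.7188, r_n = 28.03 kips; interior l_c = 0.9375, r_n = 36.56 kips; R_n = 28.03 + 3·36.56 = 137.7 kips → 103 kips.
Block shear: A_gv = 2.75, A_nv = 1.656, A_nt = 0.2812 in²; R_n = min(0.6F_uA_nv, 0.6F_yA_gv) + U_bs·F_u·A_nt = 82.88 kips → 62.2 kips.
Bolt shear governs: 31.8 kips.

31.8 kips (bolt shear governs)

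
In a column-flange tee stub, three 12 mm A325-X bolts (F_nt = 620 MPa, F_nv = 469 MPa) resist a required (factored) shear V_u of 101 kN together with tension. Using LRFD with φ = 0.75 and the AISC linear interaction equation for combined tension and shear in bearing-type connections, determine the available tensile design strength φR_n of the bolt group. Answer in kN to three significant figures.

71.6 kN

A_b = π·12²/4 = 113.1 mm²; f_rv = 101 × 1000 / (3 × 113.1) = 297.7 MPa.
F'_nt = 1.3 F_nt − (F_nt / φF_nv) f_rv = 1.3·620 − (620/(0.75·469))·297.7 = 281.3 MPa, capped at F_nt → F'_nt = 281.3 MPa.
R_n = F'_nt · A_b · n = 281.3 × 113.1 × 3 / 1000 = 95.45 kN.
Design strength φR_n = 0.75 × 95.45 = 71.6 kN.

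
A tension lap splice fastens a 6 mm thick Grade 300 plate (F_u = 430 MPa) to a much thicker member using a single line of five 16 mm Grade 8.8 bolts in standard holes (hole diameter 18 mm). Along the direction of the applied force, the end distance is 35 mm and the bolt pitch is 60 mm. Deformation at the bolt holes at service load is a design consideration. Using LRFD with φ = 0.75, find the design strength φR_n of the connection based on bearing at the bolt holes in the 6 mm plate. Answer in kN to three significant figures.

Per bolt r_n = 1.2 l_c t F_u ≤ 2.4 d t F_u; upper limit = 2.4 × 16 × 6 × 430 / 1000 = 99.07 kN.
Edge bolt: l_c = 35 − 18/2 = 26 mm → 1.2 × 26 × 6 × 430 / 1000 = 80.5 → r_n = 80.5 kN.
Interior bolts: l_c = 60 − 18 = 42 mm → 1.2 × 42 × 6 × 430 / 1000 = 130 → r_n = 99.07 kN.
R_n = 1 × 80.5 + 4 × 99.07 = 476.8 kN.
Design strength φR_n = 0.75 × 476.8 = 358 kN.

358 kN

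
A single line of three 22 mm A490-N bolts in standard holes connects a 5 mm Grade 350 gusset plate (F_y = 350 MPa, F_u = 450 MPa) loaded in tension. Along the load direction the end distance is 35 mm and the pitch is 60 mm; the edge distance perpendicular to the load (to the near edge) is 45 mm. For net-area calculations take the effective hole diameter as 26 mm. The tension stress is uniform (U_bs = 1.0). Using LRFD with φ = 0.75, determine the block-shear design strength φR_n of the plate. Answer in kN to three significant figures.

Shear plane L_v = 35 + 2·60 = 155 mm; A_gv = 155 × 5 = 775 mm².
A_nv = (155 − 2.5·26) × 5 = 450 mm².
A_nt = (45 − 0.5·26) × 5 = 160 mm².
0.6 F_u A_nv = 121.5 kN; 0.6 F_y A_gv = 162.8 kN → shear rupture governs the shear term.
R_n = 121.5 + 1.0 × 450 × 160 / 1000 = 193.5 kN.
Design strength φR_n = 0.75 × 193.5 = 145 kN.

145 kN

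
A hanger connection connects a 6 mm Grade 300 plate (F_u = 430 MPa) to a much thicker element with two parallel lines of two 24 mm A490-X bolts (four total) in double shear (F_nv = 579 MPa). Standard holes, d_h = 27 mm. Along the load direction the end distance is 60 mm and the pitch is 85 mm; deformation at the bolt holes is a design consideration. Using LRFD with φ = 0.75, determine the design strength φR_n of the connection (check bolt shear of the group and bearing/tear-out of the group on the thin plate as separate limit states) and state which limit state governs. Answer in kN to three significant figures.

Bolt shear: A_b = π·24²/4 = 452.4 mm²; R_n = 579 × 452.4 × 4 × 2 / 1000 = 2095 kN → 0.75 × 2095 = 1570 kN.
Bearing (1.2 l_c t F_u ≤ 2.4 d t F_u): upper limit = 2.4·24·6·430 / 1000 = 148.6 kN.
  Edge l_c = 60 − 27/2 = 46.5 → r_n = 144 kN; interior l_c = 85 − 27 = 58 → r_n = 148.6 kN.
  R_n,bearing = 2·144 + 2·148.6 = 585.1 kN → 0.75 × 585.1 = 439 kN.
Bearing governs: 439 kN.

439 kN (bearing governs)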